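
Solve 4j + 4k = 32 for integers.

Step 1: Check solvability.
gcd(4, 4) = 4
Since 4 divides 32, solutions exist.

Step 2: Apply extended Euclidean algorithm to find gcd.
We find integers such that 4*x0 + 4*y0 = 4

Step 3: Scale the particular solution.
Multiply by 32/4 = 8:
j = 0, k = 8

Step 4: Verify.
4*(0) + 4*(8) = 32 = 32 ✓

j = 0, k = 8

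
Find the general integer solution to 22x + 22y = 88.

Step 1: Compute gcd(22, 22) = 22.
Since 22 divides 88, solutions exist.

Step 2: Find a particular solution using extended Euclidean algorithm.
We get x₀ = 0, y₀ = 4.
Check: 22*0 + 22*4 = 88 = 88 ✓

Step 3: Write the general solution.
x = 0 + (22/22)t = 0 + 1t
y = 4 - (22/22)t = 4 - 1t
for any integer t.

x = 0 + 1t, y = 4 - 1t for integer t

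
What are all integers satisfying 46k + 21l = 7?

Step 1: Compute gcd(46, 21) = 1.
Since 1 divides 7, solutions exist.

Step 2: Find a particular solution using extended Euclidean algorithm.
We get k₀ = -35, l₀ = 77.
Check: 46*-35 + 21*77 = 7 = 7 ✓

Step 3: Write the general solution.
k = -35 + (21/1)t = -35 + 21t
l = 77 - (46/1)t = 77 - 46t
for any integer t.

k = -35 + 21t, l = 77 - 46t for integer t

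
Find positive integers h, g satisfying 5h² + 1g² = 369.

Try small values of h and check whether (369 - 5h²)/1 is a perfect square.
h = 8: 5·8² = 320, so 1g² = 369 - 320 = 49, giving g² = 49, g = 7.
Check: 5·8² + 1·7² = 320 + 49 = 369 ✓

h = 8, g = 7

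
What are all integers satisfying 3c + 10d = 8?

Step 1: Compute gcd(3, 10) = 1.
Since 1 divides 8, solutions exist.

Step 2: Find a particular solution using extended Euclidean algorithm.
We get c₀ = -24, d₀ = 8.
Check: 3*-24 + 10*8 = 8 = 8 ✓

Step 3: Write the general solution.
c = -24 + (10/1)t = -24 + 10t
d = 8 - (3/1)t = 8 - 3t
for any integer t.

c = -24 + 10t, d = 8 - 3t for integer t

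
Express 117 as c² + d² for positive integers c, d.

We need to find integers c, d > 0 such that c² + d² = 117.
Trying c = 6: d² = 117 - 6² = 117 - 36 = 81
d = 9
Check: 6² + 9² = 36 + 81 = 117 ✓

117 = 6² + 9²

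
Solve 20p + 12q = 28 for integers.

Step 1: Check solvability.
gcd(20, 12) = 4
Since 4 divides 28, solutions exist.

Step 2: Apply extended Euclidean algorithm to find gcd.
We find integers such that 20*x0 + 12*y0 = 4

Step 3: Scale the particular solution.
Multiply by 28/4 = 7:
p = -7, q = 14

Step 4: Verify.
20*(-7) + 12*(14) = 28 = 28 ✓

p = -7, q = 14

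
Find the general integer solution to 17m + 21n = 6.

Step 1: Compute gcd(17, 21) = 1.
Since 1 divides 6, solutions exist.

Step 2: Find a particular solution using extended Euclidean algorithm.
We get m₀ = 30, n₀ = -24.
Check: 17*30 + 21*-24 = 6 = 6 ✓

Step 3: Write the general solution.
m = 30 + (21/1)t = 30 + 21t
n = -24 - (17/1)t = -24 - 17t
for any integer t.

m = 30 + 21t, n = -24 - 17t for integer t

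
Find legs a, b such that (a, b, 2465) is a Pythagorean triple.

We need a² + b² = 2465² = 6076225.
Trying: 2375² + 660² = 5640625 + 435600 = 6076225 ✓

(2375, 660, 2465)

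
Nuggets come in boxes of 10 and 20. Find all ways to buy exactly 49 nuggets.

We need non-negative integers (x, y) with 10x + 20y = 49.
For each x in 0..4, check if 49 - 10x is a non-negative multiple of 20.
No x yields an integer y ≥ 0.

No solution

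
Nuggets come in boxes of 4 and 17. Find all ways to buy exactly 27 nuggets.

We need non-negative integers (x, y) with 4x + 17y = 27.
For each x in 0..6, check if 27 - 4x is a non-negative multiple of 17.
No x yields an integer y ≥ 0.

No solution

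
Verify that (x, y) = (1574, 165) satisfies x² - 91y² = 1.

Compute x² = 1574² = 2477476
Compute 91y² = 91·165² = 91·27225 = 2477475
x² - 91y² = 2477476 - 2477475 = 1
Since this equals 1, (1574, 165) is a solution.

Yes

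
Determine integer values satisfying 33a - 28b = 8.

Step 1: Check solvability.
gcd(33, 28) = 1
Since 1 divides 8, solutions exist.

Step 2: Apply extended Euclidean algorithm to find gcd.
We find integers such that 33*x0 + 28*y0 = 1

Step 3: Scale the particular solution.
Multiply by 8/1 = 8:
a = -88, b = -104

Step 4: Verify.
33*(-88) - 28*(-104) = 8 = 8 ✓

a = -88, b = -104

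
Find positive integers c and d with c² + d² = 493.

We need to find integers c, d > 0 such that c² + d² = 493.
Trying c = 3: d² = 493 - 3² = 493 - 9 = 484
d = 22
Check: 3² + 22² = 9 + 484 = 493 ✓

493 = 3² + 22²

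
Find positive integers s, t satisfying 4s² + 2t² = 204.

Try small values of s and check whether (204 - 4s²)/2 is a perfect square.
s = 1: 4·1² = 4, so 2t² = 204 - 4 = 200, giving t² = 100, t = 10.
Check: 4·1² + 2·10² = 4 + 200 = 204 ✓

s = 1, t = 10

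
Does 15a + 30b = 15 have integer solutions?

Step 1: Compute gcd(15, 30).
gcd(15, 30) = 15

Step 2: Check divisibility.
Does 15 divide 15? 15 = 15 x 1, so yes.

By the theorem on linear Diophantine equations, 15a + 30b = 15 has integer solutions if and only if gcd(15, 30) divides 15. Since 15 | 15, solutions exist.

Yes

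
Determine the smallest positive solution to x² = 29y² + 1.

We seek the smallest positive integers (x, y) with x² - 29y² = 1, i.e., x² = 29y² + 1.
Try successive y values:
y = 1: x² = 29·1² + 1 = 30, not a perfect square
y = 2: x² = 29·2² + 1 = 117, not a perfect square
y = 3: x² = 29·3² + 1 = 262, not a perfect square
... continuing the search (or via continued fractions) ...
y = 1820: x² = 29·1820² + 1 = 96059601, x = 9801 ✓

Verify: 9801² - 29·1820² = 96059601 - 96059600 = 1 ✓

x = 9801, y = 1820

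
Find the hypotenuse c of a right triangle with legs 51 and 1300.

c² = a² + b² = 51² + 1300² = 2601 + 1690000 = 1692601
c = sqrt(1692601) = 1301

1301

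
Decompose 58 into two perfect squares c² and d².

We need to find integers c, d > 0 such that c² + d² = 58.
Trying c = 3: d² = 58 - 3² = 58 - 9 = 49
d = 7
Check: 3² + 7² = 9 + 49 = 58 ✓

58 = 3² + 7²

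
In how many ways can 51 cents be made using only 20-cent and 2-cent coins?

We need non-negative integers (x, y) with 20x + 2y = 51.
For each x from 0 to 2, check if (51 - 20x) is a non-negative multiple of 2.
Solutions (x, y): none
Count: 0

0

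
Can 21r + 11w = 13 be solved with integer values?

Step 1: Compute gcd(21, 11).
gcd(21, 11) = 1

Step 2: Check divisibility.
Does 1 divide 13? 13 = 1 x 13, so yes.

By the theorem on linear Diophantine equations, 21r + 11w = 13 has integer solutions if and only if gcd(21, 11) divides 13. Since 1 | 13, solutions exist.

Yes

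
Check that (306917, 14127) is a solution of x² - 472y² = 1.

Compute x² = 306917² = 94198044889
Compute 472y² = 472·14127² = 472·199572129 = 94198044888
x² - 472y² = 94198044889 - 94198044888 = 1
Since this equals 1, (306917, 14127) is a solution.

Yes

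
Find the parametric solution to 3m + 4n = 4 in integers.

Step 1: Compute gcd(3, 4) = 1.
Since 1 divides 4, solutions exist.

Step 2: Find a particular solution using extended Euclidean algorithm.
We get m₀ = -4, n₀ = 4.
Check: 3*-4 + 4*4 = 4 = 4 ✓

Step 3: Write the general solution.
m = -4 + (4/1)t = -4 + 4t
n = 4 - (3/1)t = 4 - 3t
for any integer t.

m = -4 + 4t, n = 4 - 3t for integer t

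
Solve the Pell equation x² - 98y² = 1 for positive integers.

We seek the smallest positive integers (x, y) with x² - 98y² = 1, i.e., x² = 98y² + 1.
Try successive y values:
y = 1: x² = 98·1² + 1 = 99, not a perfect square
y = 2: x² = 98·2² + 1 = 393, not a perfect square
y = 3: x² = 98·3² + 1 = 883, not a perfect square
... continuing the search (or via continued fractions) ...
y = 10: x² = 98·10² + 1 = 9801, x = 99 ✓

Verify: 99² - 98·10² = 9801 - 9800 = 1 ✓

x = 99, y = 10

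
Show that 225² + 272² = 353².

Compute a² + b² = 225² + 272² = 50625 + 73984 = 124609
Compute c² = 353² = 124609
Since 124609 = 124609, confirmed.

Yes, it is a Pythagorean triple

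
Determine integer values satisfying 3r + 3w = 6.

Step 1: Check solvability.
gcd(3, 3) = 3
Since 3 divides 6, solutions exist.

Step 2: Apply extended Euclidean algorithm to find gcd.
We find integers such that 3*x0 + 3*y0 = 3

Step 3: Scale the particular solution.
Multiply by 6/3 = 2:
r = 0, w = 2

Step 4: Verify.
3*(0) + 3*(2) = 6 = 6 ✓

r = 0, w = 2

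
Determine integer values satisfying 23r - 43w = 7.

Step 1: Check solvability.
gcd(23, 43) = 1
Since 1 divides 7, solutions exist.

Step 2: Apply extended Euclidean algorithm to find gcd.
We find integers such that 23*x0 + 43*y0 = 1

Step 3: Scale the particular solution.
Multiply by 7/1 = 7:
r = 105, w = 56

Step 4: Verify.
23*(105) - 43*(56) = 7 = 7 ✓

r = 105, w = 56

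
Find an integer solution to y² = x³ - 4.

Try small integer x values and check whether x³ - 4 is a perfect square.
x = 2: x³ - 4 = 2³ - 4 = 8 - 4 = 4
Is 4 a perfect square? 2² = 4 ✓
So (x, y) = (2, -2) is a solution.

x = 2, y = -2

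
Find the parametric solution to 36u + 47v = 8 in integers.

Step 1: Compute gcd(36, 47) = 1.
Since 1 divides 8, solutions exist.

Step 2: Find a particular solution using extended Euclidean algorithm.
We get u₀ = 136, v₀ = -104.
Check: 36*136 + 47*-104 = 8 = 8 ✓

Step 3: Write the general solution.
u = 136 + (47/1)t = 136 + 47t
v = -104 - (36/1)t = -104 - 36t
for any integer t.

u = 136 + 47t, v = -104 - 36t for integer t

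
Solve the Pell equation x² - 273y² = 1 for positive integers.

We seek the smallest positive integers (x, y) with x² - 273y² = 1, i.e., x² = 273y² + 1.
Try successive y values:
y = 1: x² = 273·1² + 1 = 274, not a perfect square
y = 2: x² = 273·2² + 1 = 1093, not a perfect square
y = 3: x² = 273·3² + 1 = 2458, not a perfect square
... continuing the search (or via continued fractions) ...
y = 44: x² = 273·44² + 1 = 528529, x = 727 ✓

Verify: 727² - 273·44² = 528529 - 528528 = 1 ✓

x = 727, y = 44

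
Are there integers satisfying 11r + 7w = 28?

Step 1: Compute gcd(11, 7).
gcd(11, 7) = 1

Step 2: Check divisibility.
Does 1 divide 28? 28 = 1 x 28, so yes.

By the theorem on linear Diophantine equations, 11r + 7w = 28 has integer solutions if and only if gcd(11, 7) divides 28. Since 1 | 28, solutions exist.

Yes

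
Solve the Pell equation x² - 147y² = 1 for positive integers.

We seek the smallest positive integers (x, y) with x² - 147y² = 1, i.e., x² = 147y² + 1.
Try successive y values:
y = 1: x² = 147·1² + 1 = 148, not a perfect square
y = 2: x² = 147·2² + 1 = 589, not a perfect square
y = 3: x² = 147·3² + 1 = 1324, not a perfect square
... continuing the search (or via continued fractions) ...
y = 8: x² = 147·8² + 1 = 9409, x = 97 ✓

Verify: 97² - 147·8² = 9409 - 9408 = 1 ✓

x = 97, y = 8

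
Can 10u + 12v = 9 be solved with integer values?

Step 1: Compute gcd(10, 12).
gcd(10, 12) = 2

Step 2: Check divisibility.
Does 2 divide 9? 9 = 2 x 4 + 1, so no.

By the theorem on linear Diophantine equations, 10u + 12v = 9 has integer solutions if and only if gcd(10, 12) divides 9. Since 2 does not divide 9, no solutions exist.

No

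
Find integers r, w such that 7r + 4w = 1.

Step 1: Check solvability.
gcd(7, 4) = 1
Since 1 divides 1, solutions exist.

Step 2: Apply extended Euclidean algorithm to find gcd.
We find integers such that 7*x0 + 4*y0 = 1

Step 3: Scale the particular solution.
Multiply by 1/1 = 1:
r = -1, w = 2

Step 4: Verify.
7*(-1) + 4*(2) = 1 = 1 ✓

r = -1, w = 2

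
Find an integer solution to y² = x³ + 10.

Try small integer x values and check whether x³ + 10 is a perfect square.
x = -1: x³ + 10 = -1³ + 10 = -1 + 10 = 9
Is 9 a perfect square? 3² = 9 ✓
So (x, y) = (-1, 3) is a solution.

x = -1, y = 3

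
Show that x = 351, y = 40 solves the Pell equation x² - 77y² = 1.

Compute x² = 351² = 123201
Compute 77y² = 77·40² = 77·1600 = 123200
x² - 77y² = 123201 - 123200 = 1
Since this equals 1, (351, 40) is a solution.

Yes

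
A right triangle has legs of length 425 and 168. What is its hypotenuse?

c² = a² + b² = 425² + 168² = 180625 + 28224 = 208849
c = 457

457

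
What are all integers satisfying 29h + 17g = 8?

Step 1: Compute gcd(29, 17) = 1.
Since 1 divides 8, solutions exist.

Step 2: Find a particular solution using extended Euclidean algorithm.
We get h₀ = -56, g₀ = 96.
Check: 29*-56 + 17*96 = 8 = 8 ✓

Step 3: Write the general solution.
h = -56 + (17/1)t = -56 + 17t
g = 96 - (29/1)t = 96 - 29t
for any integer t.

h = -56 + 17t, g = 96 - 29t for integer t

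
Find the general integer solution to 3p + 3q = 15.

Step 1: Compute gcd(3, 3) = 3.
Since 3 divides 15, solutions exist.

Step 2: Find a particular solution using extended Euclidean algorithm.
We get p₀ = 0, q₀ = 5.
Check: 3*0 + 3*5 = 15 = 15 ✓

Step 3: Write the general solution.
p = 0 + (3/3)t = 0 + 1t
q = 5 - (3/3)t = 5 - 1t
for any integer t.

p = 0 + 1t, q = 5 - 1t for integer t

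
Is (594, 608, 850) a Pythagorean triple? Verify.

Compute a² + b² = 594² + 608² = 352836 + 369664 = 722500
Compute c² = 850² = 722500
Since 722500 = 722500, confirmed.

Yes, it is a Pythagorean triple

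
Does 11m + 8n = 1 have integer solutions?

Step 1: Compute gcd(11, 8).
gcd(11, 8) = 1

Step 2: Check divisibility.
Does 1 divide 1? 1 = 1 x 1, so yes.

By the theorem on linear Diophantine equations, 11m + 8n = 1 has integer solutions if and only if gcd(11, 8) divides 1. Since 1 | 1, solutions exist.

Yes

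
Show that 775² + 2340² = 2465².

Compute a² + b² = 775² + 2340² = 600625 + 5475600 = 6076225
Compute c² = 2465² = 6076225
Since 6076225 = 6076225, confirmed.

Yes, it is a Pythagorean triple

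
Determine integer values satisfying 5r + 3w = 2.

Step 1: Check solvability.
gcd(5, 3) = 1
Since 1 divides 2, solutions exist.

Step 2: Apply extended Euclidean algorithm to find gcd.
We find integers such that 5*x0 + 3*y0 = 1

Step 3: Scale the particular solution.
Multiply by 2/1 = 2:
r = -2, w = 4

Step 4: Verify.
5*(-2) + 3*(4) = 2 = 2 ✓

r = -2, w = 4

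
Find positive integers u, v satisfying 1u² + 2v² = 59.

Try small values of u and check whether (59 - 1u²)/2 is a perfect square.
u = 3: 1·3² = 9, so 2v² = 59 - 9 = 50, giving v² = 25, v = 5.
Check: 1·3² + 2·5² = 9 + 50 = 59 ✓

u = 3, v = 5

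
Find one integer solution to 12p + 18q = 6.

Step 1: Check solvability.
gcd(12, 18) = 6
Since 6 divides 6, solutions exist.

Step 2: Apply extended Euclidean algorithm to find gcd.
We find integers such that 12*x0 + 18*y0 = 6

Step 3: Scale the particular solution.
Multiply by 6/6 = 1:
p = -1, q = 1

Step 4: Verify.
12*(-1) + 18*(1) = 6 = 6 ✓

p = -1, q = 1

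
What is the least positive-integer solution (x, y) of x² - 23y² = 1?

We seek the smallest positive integers (x, y) with x² - 23y² = 1, i.e., x² = 23y² + 1.
Try successive y values:
y = 1: x² = 23·1² + 1 = 24, not a perfect square
y = 2: x² = 23·2² + 1 = 93, not a perfect square
y = 3: x² = 23·3² + 1 = 208, not a perfect square
... continuing the search (or via continued fractions) ...
y = 5: x² = 23·5² + 1 = 576, x = 24 ✓

Verify: 24² - 23·5² = 576 - 575 = 1 ✓

x = 24, y = 5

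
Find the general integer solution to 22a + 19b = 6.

Step 1: Compute gcd(22, 19) = 1.
Since 1 divides 6, solutions exist.

Step 2: Find a particular solution using extended Euclidean algorithm.
We get a₀ = -36, b₀ = 42.
Check: 22*-36 + 19*42 = 6 = 6 ✓

Step 3: Write the general solution.
a = -36 + (19/1)t = -36 + 19t
b = 42 - (22/1)t = 42 - 22t
for any integer t.

a = -36 + 19t, b = 42 - 22t for integer t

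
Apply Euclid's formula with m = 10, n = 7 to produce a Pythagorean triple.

a = m² - n² = 10² - 7² = 100 - 49 = 51
b = 2mn = 2·10·7 = 140
c = m² + n² = 100 + 49 = 149
Verify: 51² + 140² = 2601 + 19600 = 22201 = 149² ✓

(51, 140, 149)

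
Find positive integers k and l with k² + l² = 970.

We need to find integers k, l > 0 such that k² + l² = 970.
Trying k = 3: l² = 970 - 3² = 970 - 9 = 961
l = 31
Check: 3² + 31² = 9 + 961 = 970 ✓

970 = 3² + 31²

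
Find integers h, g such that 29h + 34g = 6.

Step 1: Check solvability.
gcd(29, 34) = 1
Since 1 divides 6, solutions exist.

Step 2: Apply extended Euclidean algorithm to find gcd.
We find integers such that 29*x0 + 34*y0 = 1

Step 3: Scale the particular solution.
Multiply by 6/1 = 6:
h = -42, g = 36

Step 4: Verify.
29*(-42) + 34*(36) = 6 = 6 ✓

h = -42, g = 36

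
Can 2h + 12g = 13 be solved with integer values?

Step 1: Compute gcd(2, 12).
gcd(2, 12) = 2

Step 2: Check divisibility.
Does 2 divide 13? 13 = 2 x 6 + 1, so no.

By the theorem on linear Diophantine equations, 2h + 12g = 13 has integer solutions if and only if gcd(2, 12) divides 13. Since 2 does not divide 13, no solutions exist.

No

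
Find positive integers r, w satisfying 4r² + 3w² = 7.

Try small values of r and check whether (7 - 4r²)/3 is a perfect square.
r = 1: 4·1² = 4, so 3w² = 7 - 4 = 3, giving w² = 1, w = 1.
Check: 4·1² + 3·1² = 4 + 3 = 7 ✓

r = 1, w = 1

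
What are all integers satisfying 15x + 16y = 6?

Step 1: Compute gcd(15, 16) = 1.
Since 1 divides 6, solutions exist.

Step 2: Find a particular solution using extended Euclidean algorithm.
We get x₀ = -6, y₀ = 6.
Check: 15*-6 + 16*6 = 6 = 6 ✓

Step 3: Write the general solution.
x = -6 + (16/1)t = -6 + 16t
y = 6 - (15/1)t = 6 - 15t
for any integer t.

x = -6 + 16t, y = 6 - 15t for integer t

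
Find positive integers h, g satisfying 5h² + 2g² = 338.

Try small values of h and check whether (338 - 5h²)/2 is a perfect square.
h = 8: 5·8² = 320, so 2g² = 338 - 320 = 18, giving g² = 9, g = 3.
Check: 5·8² + 2·3² = 320 + 18 = 338 ✓

h = 8, g = 3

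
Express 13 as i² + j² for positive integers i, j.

We need to find integers i, j > 0 such that i² + j² = 13.
Trying i = 2: j² = 13 - 2² = 13 - 4 = 9
j = 3
Check: 2² + 3² = 4 + 9 = 13 ✓

13 = 2² + 3²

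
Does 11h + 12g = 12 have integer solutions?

Step 1: Compute gcd(11, 12).
gcd(11, 12) = 1

Step 2: Check divisibility.
Does 1 divide 12? 12 = 1 x 12, so yes.

By the theorem on linear Diophantine equations, 11h + 12g = 12 has integer solutions if and only if gcd(11, 12) divides 12. Since 1 | 12, solutions exist.

Yes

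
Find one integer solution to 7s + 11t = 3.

Step 1: Check solvability.
gcd(7, 11) = 1
Since 1 divides 3, solutions exist.

Step 2: Apply extended Euclidean algorithm to find gcd.
We find integers such that 7*x0 + 11*y0 = 1

Step 3: Scale the particular solution.
Multiply by 3/1 = 3:
s = -9, t = 6

Step 4: Verify.
7*(-9) + 11*(6) = 3 = 3 ✓

s = -9, t = 6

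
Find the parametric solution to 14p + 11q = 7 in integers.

Step 1: Compute gcd(14, 11) = 1.
Since 1 divides 7, solutions exist.

Step 2: Find a particular solution using extended Euclidean algorithm.
We get p₀ = 28, q₀ = -35.
Check: 14*28 + 11*-35 = 7 = 7 ✓

Step 3: Write the general solution.
p = 28 + (11/1)t = 28 + 11t
q = -35 - (14/1)t = -35 - 14t
for any integer t.

p = 28 + 11t, q = -35 - 14t for integer t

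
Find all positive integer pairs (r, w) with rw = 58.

The positive divisors of 58 are: 1, 2, 29, 58.
Each divisor d gives the pair (d, 58/d):
(1, 58), (2, 29), (29, 2), (58, 1)

(1, 58), (2, 29), (29, 2), (58, 1)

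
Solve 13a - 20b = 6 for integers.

Step 1: Check solvability.
gcd(13, 20) = 1
Since 1 divides 6, solutions exist.

Step 2: Apply extended Euclidean algorithm to find gcd.
We find integers such that 13*x0 + 20*y0 = 1

Step 3: Scale the particular solution.
Multiply by 6/1 = 6:
a = -18, b = -12

Step 4: Verify.
13*(-18) - 20*(-12) = 6 = 6 ✓

a = -18, b = -12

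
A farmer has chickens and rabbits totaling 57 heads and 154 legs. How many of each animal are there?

Let c = chickens, r = rabbits.
Heads: c + r = 57
Legs: 2c + 4r = 154
From the first equation, c = 57 - r. Substitute:
2(57 - r) + 4r = 154
114 + 2r = 154
r = (154 - 114)/2 = 20
c = 57 - 20 = 37

Chickens: 37, Rabbits: 20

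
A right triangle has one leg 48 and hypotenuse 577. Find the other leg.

a² = c² - b² = 332929 - 2304 = 330625
a = 575

575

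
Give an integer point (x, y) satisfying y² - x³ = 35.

Try small integer x values and check whether x³ + 35 is a perfect square.
x = 1: x³ + 35 = 1³ + 35 = 1 + 35 = 36
Is 36 a perfect square? 6² = 36 ✓
So (x, y) = (1, 6) is a solution.

x = 1, y = 6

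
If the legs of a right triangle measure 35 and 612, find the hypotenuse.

c² = a² + b² = 35² + 612² = 1225 + 374544 = 375769
c = 613

613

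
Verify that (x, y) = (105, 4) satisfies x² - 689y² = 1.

Compute x² = 105² = 11025
Compute 689y² = 689·4² = 689·16 = 11024
x² - 689y² = 11025 - 11024 = 1
Since this equals 1, (105, 4) is a solution.

Yes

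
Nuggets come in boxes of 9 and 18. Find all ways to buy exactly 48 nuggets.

We need non-negative integers (x, y) with 9x + 18y = 48.
For each x in 0..5, check if 48 - 9x is a non-negative multiple of 18.
No x yields an integer y ≥ 0.

No solution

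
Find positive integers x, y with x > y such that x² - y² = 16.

Factor: x² - y² = (x+y)(x-y) = 16.
We need two factors of 16 with the same parity.
Use x+y = 8 and x-y = 2 (product 8·2 = 16).
Adding: 2x = 10, so x = 5.
Subtracting: 2y = 6, so y = 3.
Check: 5² - 3² = 25 - 9 = 16 ✓

x = 5, y = 3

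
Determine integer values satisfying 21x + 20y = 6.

Step 1: Check solvability.
gcd(21, 20) = 1
Since 1 divides 6, solutions exist.

Step 2: Apply extended Euclidean algorithm to find gcd.
We find integers such that 21*x0 + 20*y0 = 1

Step 3: Scale the particular solution.
Multiply by 6/1 = 6:
x = 6, y = -6

Step 4: Verify.
21*(6) + 20*(-6) = 6 = 6 ✓

x = 6, y = -6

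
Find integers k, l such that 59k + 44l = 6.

Step 1: Check solvability.
gcd(59, 44) = 1
Since 1 divides 6, solutions exist.

Step 2: Apply extended Euclidean algorithm to find gcd.
We find integers such that 59*x0 + 44*y0 = 1

Step 3: Scale the particular solution.
Multiply by 6/1 = 6:
k = 18, l = -24

Step 4: Verify.
59*(18) + 44*(-24) = 6 = 6 ✓

k = 18, l = -24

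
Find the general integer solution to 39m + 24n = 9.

Step 1: Compute gcd(39, 24) = 3.
Since 3 divides 9, solutions exist.

Step 2: Find a particular solution using extended Euclidean algorithm.
We get m₀ = -9, n₀ = 15.
Check: 39*-9 + 24*15 = 9 = 9 ✓

Step 3: Write the general solution.
m = -9 + (24/3)t = -9 + 8t
n = 15 - (39/3)t = 15 - 13t
for any integer t.

m = -9 + 8t, n = 15 - 13t for integer t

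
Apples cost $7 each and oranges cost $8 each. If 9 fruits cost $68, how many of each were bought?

Let a = apples, o = oranges.
a + o = 9
7a + 8o = 68
Substitute o = 9 - a:
7a + 8(9 - a) = 68
(7 - 8)a = 68 - 72
-1a = -4
a = 4, o = 9 - 4 = 5

Apples: 4, Oranges: 5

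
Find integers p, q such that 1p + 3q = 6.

Step 1: Check solvability.
gcd(1, 3) = 1
Since 1 divides 6, solutions exist.

Step 2: Apply extended Euclidean algorithm to find gcd.
We find integers such that 1*x0 + 3*y0 = 1

Step 3: Scale the particular solution.
Multiply by 6/1 = 6:
p = 6, q = 0

Step 4: Verify.
1*(6) + 3*(0) = 6 = 6 ✓

p = 6, q = 0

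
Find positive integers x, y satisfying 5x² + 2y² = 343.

Try small values of x and check whether (343 - 5x²)/2 is a perfect square.
x = 7: 5·7² = 245, so 2y² = 343 - 245 = 98, giving y² = 49, y = 7.
Check: 5·7² + 2·7² = 245 + 98 = 343 ✓

x = 7, y = 7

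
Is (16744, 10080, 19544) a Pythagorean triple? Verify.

Compute a² + b² = 16744² + 10080² = 280361536 + 101606400 = 381967936
Compute c² = 19544² = 381967936
Since 381967936 = 381967936, confirmed.

Yes, it is a Pythagorean triple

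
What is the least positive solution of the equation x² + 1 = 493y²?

We need x² = 493y² - 1. Try successive y:
y = 1: x² = 493·1² - 1 = 492, not a perfect square
y = 2: x² = 493·2² - 1 = 1971, not a perfect square
y = 3: x² = 493·3² - 1 = 4436, not a perfect square
...
y = 30805: x² = 493·30805² - 1 = 467831376324 = 683982² ✓
Check: 683982² - 493·30805² = 467831376324 - 467831376325 = -1 ✓

x = 683982, y = 30805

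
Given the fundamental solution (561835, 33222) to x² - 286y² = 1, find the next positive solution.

Solutions to x² - Dy² = 1 are generated by powers of (x₀ + y₀√D).
The next solution satisfies x₁ + y₁√286 = (x₀ + y₀√286)², giving:
x₁ = x₀² + 286y₀² = 561835² + 286·33222² = 315658567225 + 315658567224 = 631317134449
y₁ = 2x₀y₀ = 2·561835·33222 = 37330564740

Verify: 631317134449² - 286·37330564740² = 398561324248896742533601 - 398561324248896742533600 = 1 ✓

x = 631317134449, y = 37330564740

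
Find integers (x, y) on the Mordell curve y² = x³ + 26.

Try small integer x values and check whether x³ + 26 is a perfect square.
x = -1: x³ + 26 = -1³ + 26 = -1 + 26 = 25
Is 25 a perfect square? 5² = 25 ✓
So (x, y) = (-1, -5) is a solution.

x = -1, y = -5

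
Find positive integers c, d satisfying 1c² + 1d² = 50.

Try small values of c and check whether (50 - 1c²)/1 is a perfect square.
c = 5: 1·5² = 25, so 1d² = 50 - 25 = 25, giving d² = 25, d = 5.
Check: 1·5² + 1·5² = 25 + 25 = 50 ✓

c = 5, d = 5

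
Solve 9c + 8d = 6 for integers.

Step 1: Check solvability.
gcd(9, 8) = 1
Since 1 divides 6, solutions exist.

Step 2: Apply extended Euclidean algorithm to find gcd.
We find integers such that 9*x0 + 8*y0 = 1

Step 3: Scale the particular solution.
Multiply by 6/1 = 6:
c = 6, d = -6

Step 4: Verify.
9*(6) + 8*(-6) = 6 = 6 ✓

c = 6, d = -6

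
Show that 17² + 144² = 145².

Compute a² + b²:
17² + 144² = 289 + 20736 = 21025
Compute c²:
145² = 21025
Since 21025 = 21025, it is a Pythagorean triple.

Yes, it is a Pythagorean triple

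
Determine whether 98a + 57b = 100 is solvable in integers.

Step 1: Compute gcd(98, 57).
gcd(98, 57) = 1

Step 2: Check divisibility.
Does 1 divide 100? 100 = 1 x 100, so yes.

By the theorem on linear Diophantine equations, 98a + 57b = 100 has integer solutions if and only if gcd(98, 57) divides 100. Since 1 | 100, solutions exist.

Yes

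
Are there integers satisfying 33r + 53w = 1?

Step 1: Compute gcd(33, 53).
gcd(33, 53) = 1

Step 2: Check divisibility.
Does 1 divide 1? 1 = 1 x 1, so yes.

By the theorem on linear Diophantine equations, 33r + 53w = 1 has integer solutions if and only if gcd(33, 53) divides 1. Since 1 | 1, solutions exist.

Yes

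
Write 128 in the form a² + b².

We need to find integers a, b > 0 such that a² + b² = 128.
Trying a = 8: b² = 128 - 8² = 128 - 64 = 64
b = 8
Check: 8² + 8² = 64 + 64 = 128 ✓

128 = 8² + 8²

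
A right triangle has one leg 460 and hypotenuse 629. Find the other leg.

a² = c² - b² = 395641 - 211600 = 184041
a = 429

429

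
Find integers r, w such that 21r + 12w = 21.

Step 1: Check solvability.
gcd(21, 12) = 3
Since 3 divides 21, solutions exist.

Step 2: Apply extended Euclidean algorithm to find gcd.
We find integers such that 21*x0 + 12*y0 = 3

Step 3: Scale the particular solution.
Multiply by 21/3 = 7:
r = -7, w = 14

Step 4: Verify.
21*(-7) + 12*(14) = 21 = 21 ✓

r = -7, w = 14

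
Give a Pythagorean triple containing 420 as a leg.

We need the other leg and hypotenuse such that 420² + x² = c².
Take x = 341, c = 541: 420² + 341² = 176400 + 116281 = 292681 = 541² ✓
Triple: (341, 420, 541)

(341, 420, 541)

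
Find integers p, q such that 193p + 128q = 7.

Step 1: Check solvability.
gcd(193, 128) = 1
Since 1 divides 7, solutions exist.

Step 2: Apply extended Euclidean algorithm to find gcd.
We find integers such that 193*x0 + 128*y0 = 1

Step 3: Scale the particular solution.
Multiply by 7/1 = 7:
p = -441, q = 665

Step 4: Verify.
193*(-441) + 128*(665) = 7 = 7 ✓

p = -441, q = 665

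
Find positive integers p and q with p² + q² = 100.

We need to find integers p, q > 0 such that p² + q² = 100.
Trying p = 6: q² = 100 - 6² = 100 - 36 = 64
q = 8
Check: 6² + 8² = 36 + 64 = 100 ✓

100 = 6² + 8²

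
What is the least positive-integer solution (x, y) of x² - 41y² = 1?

We seek the smallest positive integers (x, y) with x² - 41y² = 1, i.e., x² = 41y² + 1.
Try successive y values:
y = 1: x² = 41·1² + 1 = 42, not a perfect square
y = 2: x² = 41·2² + 1 = 165, not a perfect square
y = 3: x² = 41·3² + 1 = 370, not a perfect square
... continuing the search (or via continued fractions) ...
y = 320: x² = 41·320² + 1 = 4198401, x = 2049 ✓

Verify: 2049² - 41·320² = 4198401 - 4198400 = 1 ✓

x = 2049, y = 320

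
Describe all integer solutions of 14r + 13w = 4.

Step 1: Compute gcd(14, 13) = 1.
Since 1 divides 4, solutions exist.

Step 2: Find a particular solution using extended Euclidean algorithm.
We get r₀ = 4, w₀ = -4.
Check: 14*4 + 13*-4 = 4 = 4 ✓

Step 3: Write the general solution.
r = 4 + (13/1)t = 4 + 13t
w = -4 - (14/1)t = -4 - 14t
for any integer t.

r = 4 + 13t, w = -4 - 14t for integer t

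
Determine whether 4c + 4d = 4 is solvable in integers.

Step 1: Compute gcd(4, 4).
gcd(4, 4) = 4

Step 2: Check divisibility.
Does 4 divide 4? 4 = 4 x 1, so yes.

By the theorem on linear Diophantine equations, 4c + 4d = 4 has integer solutions if and only if gcd(4, 4) divides 4. Since 4 | 4, solutions exist.

Yes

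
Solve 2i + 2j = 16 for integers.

Step 1: Check solvability.
gcd(2, 2) = 2
Since 2 divides 16, solutions exist.

Step 2: Apply extended Euclidean algorithm to find gcd.
We find integers such that 2*x0 + 2*y0 = 2

Step 3: Scale the particular solution.
Multiply by 16/2 = 8:
i = 0, j = 8

Step 4: Verify.
2*(0) + 2*(8) = 16 = 16 ✓

i = 0, j = 8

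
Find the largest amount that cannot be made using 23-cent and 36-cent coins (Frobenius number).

For two coprime denominations a and b, the Frobenius number (largest value not representable as a non-negative combination) is ab - a - b.
Here gcd(23, 36) = 1, so they are coprime.
F(23, 36) = 23·36 - 23 - 36 = 828 - 59 = 769

769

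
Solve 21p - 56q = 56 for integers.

Step 1: Check solvability.
gcd(21, 56) = 7
Since 7 divides 56, solutions exist.

Step 2: Apply extended Euclidean algorithm to find gcd.
We find integers such that 21*x0 + 56*y0 = 7

Step 3: Scale the particular solution.
Multiply by 56/7 = 8:
p = 24, q = 8

Step 4: Verify.
21*(24) - 56*(8) = 56 = 56 ✓

p = 24, q = 8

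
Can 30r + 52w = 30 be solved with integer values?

Step 1: Compute gcd(30, 52).
gcd(30, 52) = 2

Step 2: Check divisibility.
Does 2 divide 30? 30 = 2 x 15, so yes.

By the theorem on linear Diophantine equations, 30r + 52w = 30 has integer solutions if and only if gcd(30, 52) divides 30. Since 2 | 30, solutions exist.

Yes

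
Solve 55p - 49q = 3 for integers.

Step 1: Check solvability.
gcd(55, 49) = 1
Since 1 divides 3, solutions exist.

Step 2: Apply extended Euclidean algorithm to find gcd.
We find integers such that 55*x0 + 49*y0 = 1

Step 3: Scale the particular solution.
Multiply by 3/1 = 3:
p = -24, q = -27

Step 4: Verify.
55*(-24) - 49*(-27) = 3 = 3 ✓

p = -24, q = -27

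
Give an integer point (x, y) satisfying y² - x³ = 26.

Try small integer x values and check whether x³ + 26 is a perfect square.
x = -1: x³ + 26 = -1³ + 26 = -1 + 26 = 25
Is 25 a perfect square? 5² = 25 ✓
So (x, y) = (-1, 5) is a solution.

x = -1, y = 5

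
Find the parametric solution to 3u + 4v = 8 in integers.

Step 1: Compute gcd(3, 4) = 1.
Since 1 divides 8, solutions exist.

Step 2: Find a particular solution using extended Euclidean algorithm.
We get u₀ = -8, v₀ = 8.
Check: 3*-8 + 4*8 = 8 = 8 ✓

Step 3: Write the general solution.
u = -8 + (4/1)t = -8 + 4t
v = 8 - (3/1)t = 8 - 3t
for any integer t.

u = -8 + 4t, v = 8 - 3t for integer t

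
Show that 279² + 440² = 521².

Compute a² + b² = 279² + 440² = 77841 + 193600 = 271441
Compute c² = 521² = 271441
Since 271441 = 271441, confirmed.

Yes, it is a Pythagorean triple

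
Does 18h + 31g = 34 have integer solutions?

Step 1: Compute gcd(18, 31).
gcd(18, 31) = 1

Step 2: Check divisibility.
Does 1 divide 34? 34 = 1 x 34, so yes.

By the theorem on linear Diophantine equations, 18h + 31g = 34 has integer solutions if and only if gcd(18, 31) divides 34. Since 1 | 34, solutions exist.

Yes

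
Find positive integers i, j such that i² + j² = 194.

Search for i with 194 - i² a perfect square.
i = 5: 194 - 5² = 194 - 25 = 169 = 13² ✓
So i = 5, j = 13.

i = 5, j = 13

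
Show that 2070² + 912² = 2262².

Compute a² + b² = 2070² + 912² = 4284900 + 831744 = 5116644
Compute c² = 2262² = 5116644
Since 5116644 = 5116644, confirmed.

Yes, it is a Pythagorean triple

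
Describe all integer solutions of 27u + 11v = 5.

Step 1: Compute gcd(27, 11) = 1.
Since 1 divides 5, solutions exist.

Step 2: Find a particular solution using extended Euclidean algorithm.
We get u₀ = -10, v₀ = 25.
Check: 27*-10 + 11*25 = 5 = 5 ✓

Step 3: Write the general solution.
u = -10 + (11/1)t = -10 + 11t
v = 25 - (27/1)t = 25 - 27t
for any integer t.

u = -10 + 11t, v = 25 - 27t for integer t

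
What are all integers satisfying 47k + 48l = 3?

Step 1: Compute gcd(47, 48) = 1.
Since 1 divides 3, solutions exist.

Step 2: Find a particular solution using extended Euclidean algorithm.
We get k₀ = -3, l₀ = 3.
Check: 47*-3 + 48*3 = 3 = 3 ✓

Step 3: Write the general solution.
k = -3 + (48/1)t = -3 + 48t
l = 3 - (47/1)t = 3 - 47t
for any integer t.

k = -3 + 48t, l = 3 - 47t for integer t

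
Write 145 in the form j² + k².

We need to find integers j, k > 0 such that j² + k² = 145.
Trying j = 1: k² = 145 - 1² = 145 - 1 = 144
k = 12
Check: 1² + 12² = 1 + 144 = 145 ✓

145 = 1² + 12²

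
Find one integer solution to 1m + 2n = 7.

Step 1: Check solvability.
gcd(1, 2) = 1
Since 1 divides 7, solutions exist.

Step 2: Apply extended Euclidean algorithm to find gcd.
We find integers such that 1*x0 + 2*y0 = 1

Step 3: Scale the particular solution.
Multiply by 7/1 = 7:
m = 7, n = 0

Step 4: Verify.
1*(7) + 2*(0) = 7 = 7 ✓

m = 7, n = 0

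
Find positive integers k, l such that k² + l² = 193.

Search for k with 193 - k² a perfect square.
k = 7: 193 - 7² = 193 - 49 = 144 = 12² ✓
So k = 7, l = 12.

k = 7, l = 12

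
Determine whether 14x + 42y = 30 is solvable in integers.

Step 1: Compute gcd(14, 42).
gcd(14, 42) = 14

Step 2: Check divisibility.
Does 14 divide 30? 30 = 14 x 2 + 2, so no.

By the theorem on linear Diophantine equations, 14x + 42y = 30 has integer solutions if and only if gcd(14, 42) divides 30. Since 14 does not divide 30, no solutions exist.

No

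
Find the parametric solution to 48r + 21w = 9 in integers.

Step 1: Compute gcd(48, 21) = 3.
Since 3 divides 9, solutions exist.

Step 2: Find a particular solution using extended Euclidean algorithm.
We get r₀ = -9, w₀ = 21.
Check: 48*-9 + 21*21 = 9 = 9 ✓

Step 3: Write the general solution.
r = -9 + (21/3)t = -9 + 7t
w = 21 - (48/3)t = 21 - 16t
for any integer t.

r = -9 + 7t, w = 21 - 16t for integer t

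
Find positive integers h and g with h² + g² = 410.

We need to find integers h, g > 0 such that h² + g² = 410.
Trying h = 7: g² = 410 - 7² = 410 - 49 = 361
g = 19
Check: 7² + 19² = 49 + 361 = 410 ✓

410 = 7² + 19²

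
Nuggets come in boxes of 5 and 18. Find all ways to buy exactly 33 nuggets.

We need non-negative integers (x, y) with 5x + 18y = 33.
For each x in 0..6, check if 33 - 5x is a non-negative multiple of 18.
x = 3: 18y = 18, y = 1 ✓

(3 boxes of 5, 1 boxes of 18)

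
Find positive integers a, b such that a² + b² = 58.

Search for a with 58 - a² a perfect square.
a = 3: 58 - 3² = 58 - 9 = 49 = 7² ✓
So a = 3, b = 7.

a = 3, b = 7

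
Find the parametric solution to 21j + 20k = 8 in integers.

Step 1: Compute gcd(21, 20) = 1.
Since 1 divides 8, solutions exist.

Step 2: Find a particular solution using extended Euclidean algorithm.
We get j₀ = 8, k₀ = -8.
Check: 21*8 + 20*-8 = 8 = 8 ✓

Step 3: Write the general solution.
j = 8 + (20/1)t = 8 + 20t
k = -8 - (21/1)t = -8 - 21t
for any integer t.

j = 8 + 20t, k = -8 - 21t for integer t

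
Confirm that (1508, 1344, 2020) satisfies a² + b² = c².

Compute a² + b² = 1508² + 1344² = 2274064 + 1806336 = 4080400
Compute c² = 2020² = 4080400
Since 4080400 = 4080400, confirmed.

Yes, it is a Pythagorean triple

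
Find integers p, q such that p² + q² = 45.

We need to find integers p, q > 0 such that p² + q² = 45.
Trying p = 3: q² = 45 - 3² = 45 - 9 = 36
q = 6
Check: 3² + 6² = 9 + 36 = 45 ✓

45 = 3² + 6²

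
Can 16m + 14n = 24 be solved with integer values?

Step 1: Compute gcd(16, 14).
gcd(16, 14) = 2

Step 2: Check divisibility.
Does 2 divide 24? 24 = 2 x 12, so yes.

By the theorem on linear Diophantine equations, 16m + 14n = 24 has integer solutions if and only if gcd(16, 14) divides 24. Since 2 | 24, solutions exist.

Yes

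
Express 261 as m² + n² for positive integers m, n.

We need to find integers m, n > 0 such that m² + n² = 261.
Trying m = 6: n² = 261 - 6² = 261 - 36 = 225
n = 15
Check: 6² + 15² = 36 + 225 = 261 ✓

261 = 6² + 15²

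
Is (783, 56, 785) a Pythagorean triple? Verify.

Compute a² + b² = 783² + 56² = 613089 + 3136 = 616225
Compute c² = 785² = 616225
Since 616225 = 616225, confirmed.

Yes, it is a Pythagorean triple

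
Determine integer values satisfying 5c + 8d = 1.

Step 1: Check solvability.
gcd(5, 8) = 1
Since 1 divides 1, solutions exist.

Step 2: Apply extended Euclidean algorithm to find gcd.
We find integers such that 5*x0 + 8*y0 = 1

Step 3: Scale the particular solution.
Multiply by 1/1 = 1:
c = -3, d = 2

Step 4: Verify.
5*(-3) + 8*(2) = 1 = 1 ✓

c = -3, d = 2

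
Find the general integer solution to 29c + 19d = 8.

Step 1: Compute gcd(29, 19) = 1.
Since 1 divides 8, solutions exist.

Step 2: Find a particular solution using extended Euclidean algorithm.
We get c₀ = 16, d₀ = -24.
Check: 29*16 + 19*-24 = 8 = 8 ✓

Step 3: Write the general solution.
c = 16 + (19/1)t = 16 + 19t
d = -24 - (29/1)t = -24 - 29t
for any integer t.

c = 16 + 19t, d = -24 - 29t for integer t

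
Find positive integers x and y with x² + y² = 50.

We need to find integers x, y > 0 such that x² + y² = 50.
Trying x = 1: y² = 50 - 1² = 50 - 1 = 49
y = 7
Check: 1² + 7² = 1 + 49 = 50 ✓

50 = 1² + 7²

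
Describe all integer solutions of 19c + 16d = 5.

Step 1: Compute gcd(19, 16) = 1.
Since 1 divides 5, solutions exist.

Step 2: Find a particular solution using extended Euclidean algorithm.
We get c₀ = -25, d₀ = 30.
Check: 19*-25 + 16*30 = 5 = 5 ✓

Step 3: Write the general solution.
c = -25 + (16/1)t = -25 + 16t
d = 30 - (19/1)t = 30 - 19t
for any integer t.

c = -25 + 16t, d = 30 - 19t for integer t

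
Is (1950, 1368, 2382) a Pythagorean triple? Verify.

Compute a² + b² = 1950² + 1368² = 3802500 + 1871424 = 5673924
Compute c² = 2382² = 5673924
Since 5673924 = 5673924, confirmed.

Yes, it is a Pythagorean triple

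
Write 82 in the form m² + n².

We need to find integers m, n > 0 such that m² + n² = 82.
Trying m = 1: n² = 82 - 1² = 82 - 1 = 81
n = 9
Check: 1² + 9² = 1 + 81 = 82 ✓

82 = 1² + 9²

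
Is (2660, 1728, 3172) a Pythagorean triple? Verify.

Compute a² + b² = 2660² + 1728² = 7075600 + 2985984 = 10061584
Compute c² = 3172² = 10061584
Since 10061584 = 10061584, confirmed.

Yes, it is a Pythagorean triple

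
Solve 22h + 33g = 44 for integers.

Step 1: Check solvability.
gcd(22, 33) = 11
Since 11 divides 44, solutions exist.

Step 2: Apply extended Euclidean algorithm to find gcd.
We find integers such that 22*x0 + 33*y0 = 11

Step 3: Scale the particular solution.
Multiply by 44/11 = 4:
h = -4, g = 4

Step 4: Verify.
22*(-4) + 33*(4) = 44 = 44 ✓

h = -4, g = 4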